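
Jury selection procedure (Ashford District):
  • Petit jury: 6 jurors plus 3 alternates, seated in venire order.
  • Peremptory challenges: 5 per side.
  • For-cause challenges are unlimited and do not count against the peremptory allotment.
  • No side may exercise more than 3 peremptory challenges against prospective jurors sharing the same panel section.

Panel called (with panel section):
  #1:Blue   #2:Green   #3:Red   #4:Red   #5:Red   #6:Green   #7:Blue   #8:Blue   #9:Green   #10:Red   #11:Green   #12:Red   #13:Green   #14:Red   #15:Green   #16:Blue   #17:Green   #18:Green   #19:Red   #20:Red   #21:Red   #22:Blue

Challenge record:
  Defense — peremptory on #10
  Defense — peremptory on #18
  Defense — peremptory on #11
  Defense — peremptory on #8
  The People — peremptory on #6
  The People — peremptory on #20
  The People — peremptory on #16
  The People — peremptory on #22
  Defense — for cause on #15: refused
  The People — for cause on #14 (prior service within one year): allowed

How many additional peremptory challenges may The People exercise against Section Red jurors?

1

The People peremptories so far: #6, #20, #16, #22 — 4 of 5 used, 1 left overall.
Against Section Red: #20 — 1 used; per-section cap 3 leaves 2.
Binding limit: min(1, 2) = 1.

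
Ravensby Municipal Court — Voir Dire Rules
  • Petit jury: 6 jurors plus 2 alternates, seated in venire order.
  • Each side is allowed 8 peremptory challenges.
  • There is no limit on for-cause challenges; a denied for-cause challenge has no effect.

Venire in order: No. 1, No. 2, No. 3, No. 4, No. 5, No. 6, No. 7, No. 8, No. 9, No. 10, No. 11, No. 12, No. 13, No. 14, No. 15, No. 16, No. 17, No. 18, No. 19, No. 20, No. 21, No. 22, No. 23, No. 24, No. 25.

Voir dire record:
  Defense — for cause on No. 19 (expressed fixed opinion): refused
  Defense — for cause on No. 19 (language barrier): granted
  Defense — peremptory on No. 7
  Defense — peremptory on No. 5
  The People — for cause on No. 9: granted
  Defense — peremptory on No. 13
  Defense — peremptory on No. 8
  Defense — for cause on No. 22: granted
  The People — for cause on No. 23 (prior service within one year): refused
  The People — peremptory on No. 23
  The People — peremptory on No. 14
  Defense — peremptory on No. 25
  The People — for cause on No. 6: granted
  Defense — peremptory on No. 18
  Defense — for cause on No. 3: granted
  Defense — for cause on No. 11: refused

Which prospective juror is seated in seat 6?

12

Removed: #3, #5, #6, #7, #8, #9, #13, #14, #18, #19, #22, #23, #25. (#11 stays — for-cause denied.)
Filling seats in venire order through position 6: #1, #2, #4, #10, #11, #12.
So seat 6 is #12.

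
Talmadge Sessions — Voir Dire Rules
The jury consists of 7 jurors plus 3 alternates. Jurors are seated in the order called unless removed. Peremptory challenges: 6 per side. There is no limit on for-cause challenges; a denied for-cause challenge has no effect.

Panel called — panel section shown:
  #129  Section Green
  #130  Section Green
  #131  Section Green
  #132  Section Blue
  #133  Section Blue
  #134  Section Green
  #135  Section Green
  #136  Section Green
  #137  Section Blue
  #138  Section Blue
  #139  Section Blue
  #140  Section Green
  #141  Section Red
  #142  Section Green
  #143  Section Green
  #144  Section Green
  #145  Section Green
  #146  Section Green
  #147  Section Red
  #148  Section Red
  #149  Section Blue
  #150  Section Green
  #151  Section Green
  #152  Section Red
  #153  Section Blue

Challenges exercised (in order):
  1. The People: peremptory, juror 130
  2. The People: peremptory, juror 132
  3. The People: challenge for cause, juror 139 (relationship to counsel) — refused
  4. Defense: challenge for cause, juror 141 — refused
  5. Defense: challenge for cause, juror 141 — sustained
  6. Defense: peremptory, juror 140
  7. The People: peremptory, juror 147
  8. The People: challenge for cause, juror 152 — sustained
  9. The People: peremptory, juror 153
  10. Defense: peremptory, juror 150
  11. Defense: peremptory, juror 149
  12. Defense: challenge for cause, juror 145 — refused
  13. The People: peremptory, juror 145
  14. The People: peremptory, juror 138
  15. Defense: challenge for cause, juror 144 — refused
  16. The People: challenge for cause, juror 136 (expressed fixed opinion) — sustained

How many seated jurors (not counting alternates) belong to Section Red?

0

Removed: #130, #132, #136, #138, #140, #141, #145, #147, #149, #150, #152, #153.
Seated jurors 1–7: #129, #131, #133, #134, #135, #137, #139 (alternates #142, #143, #144 not counted).
None of those are in Section Red → 0.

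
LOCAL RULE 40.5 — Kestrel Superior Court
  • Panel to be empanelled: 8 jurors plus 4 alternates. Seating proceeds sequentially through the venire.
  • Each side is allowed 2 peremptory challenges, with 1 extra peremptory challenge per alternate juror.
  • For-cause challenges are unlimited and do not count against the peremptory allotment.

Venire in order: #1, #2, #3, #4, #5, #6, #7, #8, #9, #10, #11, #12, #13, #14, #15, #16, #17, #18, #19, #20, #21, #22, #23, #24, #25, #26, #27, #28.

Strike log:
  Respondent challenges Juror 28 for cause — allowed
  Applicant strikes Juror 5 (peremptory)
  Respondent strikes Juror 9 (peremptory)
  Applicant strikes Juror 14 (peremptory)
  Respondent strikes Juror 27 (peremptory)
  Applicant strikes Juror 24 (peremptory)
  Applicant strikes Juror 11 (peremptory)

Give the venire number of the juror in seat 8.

Removed: #5, #9, #11, #14, #24, #27, #28.
Seating in order: seats 1–8 → #1, #2, #3, #4, #6, #7, #8, #10; alternates → #12, #13, #15, #16.
So seat 8 is #10.

10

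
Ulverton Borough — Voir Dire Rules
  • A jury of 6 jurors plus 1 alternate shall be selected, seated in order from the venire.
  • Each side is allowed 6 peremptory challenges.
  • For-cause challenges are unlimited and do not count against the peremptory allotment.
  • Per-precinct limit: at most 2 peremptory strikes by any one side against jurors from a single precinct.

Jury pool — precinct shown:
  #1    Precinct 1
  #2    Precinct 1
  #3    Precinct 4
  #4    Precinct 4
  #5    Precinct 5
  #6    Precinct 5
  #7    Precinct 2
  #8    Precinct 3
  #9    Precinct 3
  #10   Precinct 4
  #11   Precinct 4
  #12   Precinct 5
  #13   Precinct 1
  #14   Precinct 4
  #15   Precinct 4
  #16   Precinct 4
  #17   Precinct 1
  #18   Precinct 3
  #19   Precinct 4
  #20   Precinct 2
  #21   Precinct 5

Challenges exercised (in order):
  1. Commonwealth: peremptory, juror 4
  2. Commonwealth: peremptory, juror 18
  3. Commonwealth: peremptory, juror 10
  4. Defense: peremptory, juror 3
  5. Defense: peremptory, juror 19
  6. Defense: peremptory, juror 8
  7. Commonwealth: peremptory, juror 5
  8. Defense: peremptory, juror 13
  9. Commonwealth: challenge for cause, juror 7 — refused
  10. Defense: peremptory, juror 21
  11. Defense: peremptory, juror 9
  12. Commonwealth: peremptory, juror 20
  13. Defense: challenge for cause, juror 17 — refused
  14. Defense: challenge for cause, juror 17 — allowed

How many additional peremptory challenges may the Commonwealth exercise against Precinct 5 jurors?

1

Commonwealth peremptories so far: #4, #18, #10, #5, #20 — 5 of 6 used, 1 left overall.
Against Precinct 5: #5 — 1 used; per-precinct cap 2 leaves 1.
Binding limit: min(1, 1) = 1.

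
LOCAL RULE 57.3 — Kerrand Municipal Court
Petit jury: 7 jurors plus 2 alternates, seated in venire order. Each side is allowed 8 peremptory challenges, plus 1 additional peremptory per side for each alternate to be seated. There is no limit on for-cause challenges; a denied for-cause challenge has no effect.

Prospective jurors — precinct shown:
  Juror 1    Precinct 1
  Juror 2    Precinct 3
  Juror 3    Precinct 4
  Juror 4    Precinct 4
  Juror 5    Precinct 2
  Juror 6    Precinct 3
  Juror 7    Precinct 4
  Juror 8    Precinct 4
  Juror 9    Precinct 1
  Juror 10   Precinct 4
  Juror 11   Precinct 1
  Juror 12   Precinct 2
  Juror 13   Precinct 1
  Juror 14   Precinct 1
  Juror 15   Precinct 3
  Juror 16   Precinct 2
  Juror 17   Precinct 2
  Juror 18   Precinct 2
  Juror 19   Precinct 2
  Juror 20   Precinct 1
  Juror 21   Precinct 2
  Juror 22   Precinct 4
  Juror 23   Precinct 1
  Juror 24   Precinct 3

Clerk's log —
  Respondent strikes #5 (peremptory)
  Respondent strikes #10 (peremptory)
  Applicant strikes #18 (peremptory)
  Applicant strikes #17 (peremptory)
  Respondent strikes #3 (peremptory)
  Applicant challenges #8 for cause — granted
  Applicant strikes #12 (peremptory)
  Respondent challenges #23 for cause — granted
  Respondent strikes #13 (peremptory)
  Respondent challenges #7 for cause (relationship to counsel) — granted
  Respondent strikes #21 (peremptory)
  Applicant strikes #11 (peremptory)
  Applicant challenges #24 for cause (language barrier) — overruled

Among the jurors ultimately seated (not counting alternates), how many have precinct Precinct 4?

Removed: #3, #5, #7, #8, #10, #11, #12, #13, #17, #18, #21, #23.
Seated jurors 1–7: #1, #2, #4, #6, #9, #14, #15 (alternates #16, #19 not counted).
Of those, in Precinct 4: #4 → 1.

1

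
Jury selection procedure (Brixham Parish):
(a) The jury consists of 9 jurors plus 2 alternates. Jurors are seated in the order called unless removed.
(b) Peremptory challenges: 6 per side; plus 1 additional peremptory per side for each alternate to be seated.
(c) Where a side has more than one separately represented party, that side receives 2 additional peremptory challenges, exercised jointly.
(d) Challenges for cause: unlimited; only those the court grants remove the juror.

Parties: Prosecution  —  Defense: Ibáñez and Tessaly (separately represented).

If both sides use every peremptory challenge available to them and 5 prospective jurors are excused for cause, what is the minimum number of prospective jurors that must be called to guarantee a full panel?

34

Seats to fill: 9 + 2 alternates = 11.
Peremptories — Prosecution: 6 + 1×2 = 8; Defense: 6 + 1×2 + 2 = 10; total 18.
For-cause removals: 5.
Minimum venire: 11 + 18 + 5 = 34.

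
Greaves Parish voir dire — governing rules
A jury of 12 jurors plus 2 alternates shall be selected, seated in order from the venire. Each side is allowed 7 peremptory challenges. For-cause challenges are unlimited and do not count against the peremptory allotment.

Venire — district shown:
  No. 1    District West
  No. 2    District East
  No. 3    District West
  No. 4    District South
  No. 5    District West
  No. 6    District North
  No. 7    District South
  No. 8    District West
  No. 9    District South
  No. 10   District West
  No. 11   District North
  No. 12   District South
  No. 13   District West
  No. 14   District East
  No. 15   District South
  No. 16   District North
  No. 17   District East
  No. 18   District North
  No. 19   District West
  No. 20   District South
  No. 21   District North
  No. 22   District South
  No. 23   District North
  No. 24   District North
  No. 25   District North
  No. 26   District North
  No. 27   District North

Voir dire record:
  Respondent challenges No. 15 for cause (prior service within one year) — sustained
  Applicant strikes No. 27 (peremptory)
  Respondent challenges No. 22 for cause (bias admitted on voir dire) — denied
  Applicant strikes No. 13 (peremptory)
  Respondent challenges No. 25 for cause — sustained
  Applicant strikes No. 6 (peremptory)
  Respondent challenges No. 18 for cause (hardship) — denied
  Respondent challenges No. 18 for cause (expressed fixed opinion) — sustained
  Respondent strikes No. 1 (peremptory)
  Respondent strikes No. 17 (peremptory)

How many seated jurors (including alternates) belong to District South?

Removed: #1, #6, #13, #15, #17, #18, #25, #27.
Seated (14 incl. alternates): #2, #3, #4, #5, #7, #8, #9, #10, #11, #12, #14, #16, #19, #20.
Of those, in District South: #4, #7, #9, #12, #20 → 5.

5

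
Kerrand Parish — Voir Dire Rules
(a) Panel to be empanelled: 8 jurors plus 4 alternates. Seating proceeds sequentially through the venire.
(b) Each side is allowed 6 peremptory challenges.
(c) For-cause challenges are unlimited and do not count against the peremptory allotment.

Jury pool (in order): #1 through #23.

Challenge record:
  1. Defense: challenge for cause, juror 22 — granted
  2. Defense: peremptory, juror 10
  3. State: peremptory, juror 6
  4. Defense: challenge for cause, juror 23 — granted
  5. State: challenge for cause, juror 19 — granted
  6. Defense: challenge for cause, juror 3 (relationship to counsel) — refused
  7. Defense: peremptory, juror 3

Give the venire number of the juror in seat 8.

Removed: #3, #6, #10, #19, #22, #23.
Seating in order: seats 1–8 → #1, #2, #4, #5, #7, #8, #9, #11; alternates → #12, #13, #14, #15.
So seat 8 is #11.

11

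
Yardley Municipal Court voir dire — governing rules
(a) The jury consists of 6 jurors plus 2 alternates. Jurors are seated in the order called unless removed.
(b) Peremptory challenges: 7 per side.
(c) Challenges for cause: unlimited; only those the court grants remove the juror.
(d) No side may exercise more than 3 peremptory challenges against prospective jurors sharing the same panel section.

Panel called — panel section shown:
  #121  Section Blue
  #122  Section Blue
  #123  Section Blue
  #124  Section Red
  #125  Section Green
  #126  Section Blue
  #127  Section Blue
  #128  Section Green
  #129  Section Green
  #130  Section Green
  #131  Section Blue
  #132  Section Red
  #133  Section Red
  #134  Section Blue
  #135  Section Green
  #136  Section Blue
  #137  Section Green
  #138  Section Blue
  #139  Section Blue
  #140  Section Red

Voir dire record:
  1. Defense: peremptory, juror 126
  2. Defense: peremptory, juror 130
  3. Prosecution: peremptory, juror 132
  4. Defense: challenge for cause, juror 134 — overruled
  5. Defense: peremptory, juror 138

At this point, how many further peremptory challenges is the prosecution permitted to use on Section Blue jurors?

Prosecution peremptories so far: #132 — 1 of 7 used, 6 left overall.
Against Section Blue: none yet — per-section cap 3 leaves 3.
Binding limit: min(6, 3) = 3.

3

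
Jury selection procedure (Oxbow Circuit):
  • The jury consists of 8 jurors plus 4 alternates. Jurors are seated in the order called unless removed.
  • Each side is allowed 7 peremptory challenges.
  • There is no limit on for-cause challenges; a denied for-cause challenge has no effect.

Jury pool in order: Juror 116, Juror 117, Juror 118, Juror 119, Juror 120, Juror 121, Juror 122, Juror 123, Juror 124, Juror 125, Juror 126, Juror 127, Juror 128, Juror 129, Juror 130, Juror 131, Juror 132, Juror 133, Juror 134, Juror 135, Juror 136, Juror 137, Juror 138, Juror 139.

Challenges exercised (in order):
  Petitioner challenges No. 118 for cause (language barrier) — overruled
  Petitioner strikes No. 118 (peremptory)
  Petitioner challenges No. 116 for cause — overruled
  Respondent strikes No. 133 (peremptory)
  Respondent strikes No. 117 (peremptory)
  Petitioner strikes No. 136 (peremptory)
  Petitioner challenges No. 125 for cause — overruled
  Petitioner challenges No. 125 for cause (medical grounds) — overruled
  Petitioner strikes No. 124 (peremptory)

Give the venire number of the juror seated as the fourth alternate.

130

Removed: #117, #118, #124, #133, #136. (#116, #125 stay — for-cause denied.)
Seating in order: seats 1–8 → #116, #119, #120, #121, #122, #123, #125, #126; alternates → #127, #128, #129, #130.
So alternate 4 is #130.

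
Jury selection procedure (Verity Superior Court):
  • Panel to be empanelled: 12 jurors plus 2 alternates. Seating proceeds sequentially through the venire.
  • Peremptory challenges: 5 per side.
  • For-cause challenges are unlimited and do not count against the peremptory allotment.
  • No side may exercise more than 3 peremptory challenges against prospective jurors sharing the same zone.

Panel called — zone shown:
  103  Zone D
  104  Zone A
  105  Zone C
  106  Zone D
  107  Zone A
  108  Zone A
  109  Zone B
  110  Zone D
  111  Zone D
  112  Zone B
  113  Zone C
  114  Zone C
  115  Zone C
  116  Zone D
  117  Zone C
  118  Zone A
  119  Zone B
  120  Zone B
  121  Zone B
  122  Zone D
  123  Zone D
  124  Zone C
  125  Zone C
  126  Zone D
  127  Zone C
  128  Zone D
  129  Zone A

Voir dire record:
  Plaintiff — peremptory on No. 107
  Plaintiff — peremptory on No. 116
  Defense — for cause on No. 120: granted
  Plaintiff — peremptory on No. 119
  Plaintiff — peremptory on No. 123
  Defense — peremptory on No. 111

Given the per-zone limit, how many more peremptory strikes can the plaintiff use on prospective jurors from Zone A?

Plaintiff peremptories so far: #107, #116, #119, #123 — 4 of 5 used, 1 left overall.
Against Zone A: #107 — 1 used; per-zone cap 3 leaves 2.
Binding limit: min(1, 2) = 1.

1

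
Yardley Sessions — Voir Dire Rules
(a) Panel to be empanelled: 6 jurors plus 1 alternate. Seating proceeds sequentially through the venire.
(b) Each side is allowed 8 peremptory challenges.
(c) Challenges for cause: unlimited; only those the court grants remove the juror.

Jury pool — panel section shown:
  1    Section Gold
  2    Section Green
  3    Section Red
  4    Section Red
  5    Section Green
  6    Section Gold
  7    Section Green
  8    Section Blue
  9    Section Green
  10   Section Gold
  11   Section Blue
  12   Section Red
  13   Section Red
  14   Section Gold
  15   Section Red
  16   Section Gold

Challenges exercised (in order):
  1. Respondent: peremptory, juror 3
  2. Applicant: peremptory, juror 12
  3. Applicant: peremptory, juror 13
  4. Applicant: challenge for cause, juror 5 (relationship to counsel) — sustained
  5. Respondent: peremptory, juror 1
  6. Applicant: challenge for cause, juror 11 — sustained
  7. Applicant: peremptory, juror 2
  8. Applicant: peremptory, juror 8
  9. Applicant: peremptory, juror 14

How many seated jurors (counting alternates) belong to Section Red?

2

Removed: #1, #2, #3, #5, #8, #11, #12, #13, #14.
Seated (7 incl. alternates): #4, #6, #7, #9, #10, #15, #16.
Of those, in Section Red: #4, #15 → 2.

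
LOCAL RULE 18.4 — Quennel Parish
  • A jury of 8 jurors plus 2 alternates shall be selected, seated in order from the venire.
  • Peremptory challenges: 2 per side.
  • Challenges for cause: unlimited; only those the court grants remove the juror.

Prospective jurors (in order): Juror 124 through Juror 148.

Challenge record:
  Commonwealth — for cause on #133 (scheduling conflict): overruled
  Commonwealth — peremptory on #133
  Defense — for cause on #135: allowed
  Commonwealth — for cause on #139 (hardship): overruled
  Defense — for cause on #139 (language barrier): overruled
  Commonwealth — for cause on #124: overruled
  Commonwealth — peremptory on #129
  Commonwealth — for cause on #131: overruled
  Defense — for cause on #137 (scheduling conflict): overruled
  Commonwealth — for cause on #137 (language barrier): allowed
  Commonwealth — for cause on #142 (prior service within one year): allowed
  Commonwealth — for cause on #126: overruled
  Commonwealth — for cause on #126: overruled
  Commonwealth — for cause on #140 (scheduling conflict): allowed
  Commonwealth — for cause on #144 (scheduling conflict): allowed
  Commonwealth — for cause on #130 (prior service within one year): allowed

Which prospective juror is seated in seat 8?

134

Removed: #129, #130, #133, #135, #137, #140, #142, #144. (#124, #126, #131, #139 stay — for-cause denied.)
Filling seats in venire order through position 8: #124, #125, #126, #127, #128, #131, #132, #134.
So seat 8 is #134.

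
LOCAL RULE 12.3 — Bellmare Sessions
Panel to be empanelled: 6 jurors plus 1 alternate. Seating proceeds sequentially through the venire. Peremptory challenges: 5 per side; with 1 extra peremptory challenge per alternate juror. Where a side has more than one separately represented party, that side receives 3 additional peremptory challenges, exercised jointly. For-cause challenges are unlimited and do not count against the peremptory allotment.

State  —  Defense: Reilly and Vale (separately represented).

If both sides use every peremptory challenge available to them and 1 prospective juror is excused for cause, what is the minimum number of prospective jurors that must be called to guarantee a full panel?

Seats to fill: 6 + 1 alternates = 7.
Peremptories — State: 5 + 1×1 = 6; Defense: 5 + 1×1 + 3 = 9; total 15.
For-cause removals: 1.
Minimum venire: 7 + 15 + 1 = 23.

23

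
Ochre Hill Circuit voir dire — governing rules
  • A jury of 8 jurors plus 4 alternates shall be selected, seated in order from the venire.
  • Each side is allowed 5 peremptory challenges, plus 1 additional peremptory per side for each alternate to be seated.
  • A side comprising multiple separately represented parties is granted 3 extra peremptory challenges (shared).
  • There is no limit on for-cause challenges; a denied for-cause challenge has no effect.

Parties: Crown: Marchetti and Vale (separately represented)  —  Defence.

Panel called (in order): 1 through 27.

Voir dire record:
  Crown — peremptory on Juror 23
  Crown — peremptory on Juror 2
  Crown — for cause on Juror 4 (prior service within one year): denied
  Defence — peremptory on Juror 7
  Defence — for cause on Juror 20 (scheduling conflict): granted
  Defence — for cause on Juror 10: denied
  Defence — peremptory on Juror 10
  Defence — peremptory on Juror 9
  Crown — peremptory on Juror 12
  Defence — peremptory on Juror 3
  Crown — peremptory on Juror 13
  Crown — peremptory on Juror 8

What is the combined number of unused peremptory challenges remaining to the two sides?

Crown allotment: 5 base + 1 × 4 alternates + 3 multi-party = 12. Defence allotment: 5 base + 1 × 4 alternates = 9.
Crown peremptories used: #23, #2, #12, #13, #8 — 5 (the for-cause on #4 doesn't count).
Defence peremptories used: #7, #10, #9, #3 — 4 (for-cause on #20, #10 don't count).
Remaining: (12 − 5) + (9 − 4) = 12.

12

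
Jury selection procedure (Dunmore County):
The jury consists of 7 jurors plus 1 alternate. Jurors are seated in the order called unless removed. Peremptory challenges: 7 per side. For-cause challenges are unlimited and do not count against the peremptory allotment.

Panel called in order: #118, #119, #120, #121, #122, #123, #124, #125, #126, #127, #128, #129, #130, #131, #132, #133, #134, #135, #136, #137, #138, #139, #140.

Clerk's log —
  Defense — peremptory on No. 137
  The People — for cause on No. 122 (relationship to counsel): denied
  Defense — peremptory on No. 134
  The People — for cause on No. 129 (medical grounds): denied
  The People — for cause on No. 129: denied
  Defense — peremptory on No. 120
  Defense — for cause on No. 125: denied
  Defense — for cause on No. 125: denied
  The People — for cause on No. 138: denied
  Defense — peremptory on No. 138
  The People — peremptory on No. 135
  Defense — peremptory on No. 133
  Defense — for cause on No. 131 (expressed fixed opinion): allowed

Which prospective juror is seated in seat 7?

Removed: #120, #131, #133, #134, #135, #137, #138. (#122, #125, #129 stay — for-cause denied.)
Seating in order: seats 1–7 → #118, #119, #121, #122, #123, #124, #125; alternates → #126.
So seat 7 is #125.

125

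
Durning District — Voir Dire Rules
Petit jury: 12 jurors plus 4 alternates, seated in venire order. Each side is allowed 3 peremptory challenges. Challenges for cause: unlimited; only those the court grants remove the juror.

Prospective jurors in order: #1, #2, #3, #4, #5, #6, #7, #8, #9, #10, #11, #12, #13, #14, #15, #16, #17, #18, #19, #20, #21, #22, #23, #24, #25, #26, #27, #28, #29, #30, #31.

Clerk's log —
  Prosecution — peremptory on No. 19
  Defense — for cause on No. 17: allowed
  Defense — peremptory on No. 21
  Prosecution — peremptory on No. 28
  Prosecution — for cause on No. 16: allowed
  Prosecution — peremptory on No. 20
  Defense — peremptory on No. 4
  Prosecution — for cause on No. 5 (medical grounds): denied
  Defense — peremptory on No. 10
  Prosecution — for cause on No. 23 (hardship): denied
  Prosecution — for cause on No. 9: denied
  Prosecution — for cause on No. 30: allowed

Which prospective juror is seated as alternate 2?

Removed: #4, #10, #16, #17, #19, #20, #21, #28, #30. (#5, #9, #23 stay — for-cause denied.)
Seating in order: seats 1–12 → #1, #2, #3, #5, #6, #7, #8, #9, #11, #12, #13, #14; alternates → #15, #18, #22, #23.
So alternate 2 is #18.

18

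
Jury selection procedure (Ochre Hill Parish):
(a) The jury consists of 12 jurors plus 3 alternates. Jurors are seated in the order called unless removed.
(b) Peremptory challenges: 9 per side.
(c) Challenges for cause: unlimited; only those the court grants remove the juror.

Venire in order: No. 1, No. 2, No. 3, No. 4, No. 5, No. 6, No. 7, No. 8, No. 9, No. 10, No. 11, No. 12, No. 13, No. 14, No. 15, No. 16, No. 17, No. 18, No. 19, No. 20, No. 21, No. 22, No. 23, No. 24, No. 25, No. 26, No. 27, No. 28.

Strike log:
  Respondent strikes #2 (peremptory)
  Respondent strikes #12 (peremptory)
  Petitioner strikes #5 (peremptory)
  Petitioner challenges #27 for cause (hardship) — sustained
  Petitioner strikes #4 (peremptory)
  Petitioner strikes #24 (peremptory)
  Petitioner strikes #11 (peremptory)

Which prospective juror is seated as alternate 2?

19

Removed: #2, #4, #5, #11, #12, #24, #27.
Seating in order: seats 1–12 → #1, #3, #6, #7, #8, #9, #10, #13, #14, #15, #16, #17; alternates → #18, #19, #20.
So alternate 2 is #19.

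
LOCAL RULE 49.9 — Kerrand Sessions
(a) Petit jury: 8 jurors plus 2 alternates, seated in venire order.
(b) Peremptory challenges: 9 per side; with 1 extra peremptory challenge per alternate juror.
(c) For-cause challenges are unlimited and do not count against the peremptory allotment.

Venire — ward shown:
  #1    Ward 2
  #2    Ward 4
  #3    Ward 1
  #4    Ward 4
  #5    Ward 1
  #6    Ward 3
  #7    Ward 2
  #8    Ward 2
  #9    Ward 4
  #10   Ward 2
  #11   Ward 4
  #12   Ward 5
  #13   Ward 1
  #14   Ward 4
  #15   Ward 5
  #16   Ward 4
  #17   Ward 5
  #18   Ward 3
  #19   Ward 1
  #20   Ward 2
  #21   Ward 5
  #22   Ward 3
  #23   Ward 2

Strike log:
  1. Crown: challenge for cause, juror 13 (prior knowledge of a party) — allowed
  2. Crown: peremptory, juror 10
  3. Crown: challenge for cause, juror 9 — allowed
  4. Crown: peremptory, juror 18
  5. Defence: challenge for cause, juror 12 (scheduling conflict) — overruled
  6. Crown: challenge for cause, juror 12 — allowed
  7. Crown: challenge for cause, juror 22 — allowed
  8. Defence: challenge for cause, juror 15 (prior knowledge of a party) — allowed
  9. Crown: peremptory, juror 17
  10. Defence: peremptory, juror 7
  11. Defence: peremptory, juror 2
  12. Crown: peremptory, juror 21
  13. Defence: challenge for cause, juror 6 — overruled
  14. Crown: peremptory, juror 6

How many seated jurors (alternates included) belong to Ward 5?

Removed: #2, #6, #7, #9, #10, #12, #13, #15, #17, #18, #21, #22.
Seated (10 incl. alternates): #1, #3, #4, #5, #8, #11, #14, #16, #19, #20.
None of those are in Ward 5 → 0.

0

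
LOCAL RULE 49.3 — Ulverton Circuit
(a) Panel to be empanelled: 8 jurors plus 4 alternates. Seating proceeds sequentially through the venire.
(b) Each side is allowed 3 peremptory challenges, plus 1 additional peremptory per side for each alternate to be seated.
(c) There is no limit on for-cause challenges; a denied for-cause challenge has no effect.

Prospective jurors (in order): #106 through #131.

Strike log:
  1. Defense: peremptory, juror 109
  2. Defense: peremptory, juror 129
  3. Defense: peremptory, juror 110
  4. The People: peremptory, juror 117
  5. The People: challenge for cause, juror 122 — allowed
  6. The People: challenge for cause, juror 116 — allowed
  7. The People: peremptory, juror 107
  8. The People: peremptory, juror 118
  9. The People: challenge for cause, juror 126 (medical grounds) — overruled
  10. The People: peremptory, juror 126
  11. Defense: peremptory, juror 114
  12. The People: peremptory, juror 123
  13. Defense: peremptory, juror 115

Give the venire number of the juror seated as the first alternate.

Removed: #107, #109, #110, #114, #115, #116, #117, #118, #122, #123, #126, #129.
Filling seats in venire order through position 9: #106, #108, #111, #112, #113, #119, #120, #121, #124.
So alternate 1 is #124.

124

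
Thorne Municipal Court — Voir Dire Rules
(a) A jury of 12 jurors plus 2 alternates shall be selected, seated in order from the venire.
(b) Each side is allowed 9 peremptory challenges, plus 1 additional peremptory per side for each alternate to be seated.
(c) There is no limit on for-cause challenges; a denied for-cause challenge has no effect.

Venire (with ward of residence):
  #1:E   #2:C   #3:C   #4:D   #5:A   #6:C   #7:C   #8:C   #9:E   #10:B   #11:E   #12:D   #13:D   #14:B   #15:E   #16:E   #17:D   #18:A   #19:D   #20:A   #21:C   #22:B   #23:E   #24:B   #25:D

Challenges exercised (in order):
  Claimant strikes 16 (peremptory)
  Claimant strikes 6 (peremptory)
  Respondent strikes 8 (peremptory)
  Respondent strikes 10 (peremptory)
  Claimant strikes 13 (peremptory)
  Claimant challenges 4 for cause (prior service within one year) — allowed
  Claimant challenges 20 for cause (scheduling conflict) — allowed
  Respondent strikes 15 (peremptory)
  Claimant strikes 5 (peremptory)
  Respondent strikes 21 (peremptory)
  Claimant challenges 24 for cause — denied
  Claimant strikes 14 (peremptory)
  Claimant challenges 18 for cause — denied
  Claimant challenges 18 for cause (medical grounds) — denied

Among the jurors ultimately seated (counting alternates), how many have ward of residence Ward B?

2

Removed: #4, #5, #6, #8, #10, #13, #14, #15, #16, #20, #21.
Seated (14 incl. alternates): #1, #2, #3, #7, #9, #11, #12, #17, #18, #19, #22, #23, #24, #25.
Of those, in Ward B: #22, #24 → 2.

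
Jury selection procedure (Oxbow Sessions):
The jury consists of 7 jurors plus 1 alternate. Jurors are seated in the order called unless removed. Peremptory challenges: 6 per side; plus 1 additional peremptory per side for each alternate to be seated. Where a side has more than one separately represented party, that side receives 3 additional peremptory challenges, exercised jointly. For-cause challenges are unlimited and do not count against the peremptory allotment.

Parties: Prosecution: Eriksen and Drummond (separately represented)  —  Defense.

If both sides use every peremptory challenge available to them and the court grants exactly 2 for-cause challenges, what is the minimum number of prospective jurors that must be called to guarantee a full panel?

27

Seats to fill: 7 + 1 alternates = 8.
Peremptories — Prosecution: 6 + 1×1 + 3 = 10; Defense: 6 + 1×1 = 7; total 17.
For-cause removals: 2.
Minimum venire: 8 + 17 + 2 = 27.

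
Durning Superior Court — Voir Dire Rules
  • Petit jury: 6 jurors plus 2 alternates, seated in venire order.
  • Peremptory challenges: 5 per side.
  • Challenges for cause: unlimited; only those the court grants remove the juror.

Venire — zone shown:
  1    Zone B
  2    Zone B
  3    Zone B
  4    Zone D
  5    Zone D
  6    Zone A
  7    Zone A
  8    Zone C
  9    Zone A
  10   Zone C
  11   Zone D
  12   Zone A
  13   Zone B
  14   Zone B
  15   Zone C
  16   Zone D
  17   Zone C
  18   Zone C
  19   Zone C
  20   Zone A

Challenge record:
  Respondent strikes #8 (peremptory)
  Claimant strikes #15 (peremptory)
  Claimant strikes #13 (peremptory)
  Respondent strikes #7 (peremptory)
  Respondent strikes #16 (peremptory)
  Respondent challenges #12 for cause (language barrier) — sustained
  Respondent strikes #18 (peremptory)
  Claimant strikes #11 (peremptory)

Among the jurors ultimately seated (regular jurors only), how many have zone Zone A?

1

Removed: #7, #8, #11, #12, #13, #15, #16, #18.
Seated jurors 1–6: #1, #2, #3, #4, #5, #6 (alternates #9, #10 not counted).
Of those, in Zone A: #6 → 1.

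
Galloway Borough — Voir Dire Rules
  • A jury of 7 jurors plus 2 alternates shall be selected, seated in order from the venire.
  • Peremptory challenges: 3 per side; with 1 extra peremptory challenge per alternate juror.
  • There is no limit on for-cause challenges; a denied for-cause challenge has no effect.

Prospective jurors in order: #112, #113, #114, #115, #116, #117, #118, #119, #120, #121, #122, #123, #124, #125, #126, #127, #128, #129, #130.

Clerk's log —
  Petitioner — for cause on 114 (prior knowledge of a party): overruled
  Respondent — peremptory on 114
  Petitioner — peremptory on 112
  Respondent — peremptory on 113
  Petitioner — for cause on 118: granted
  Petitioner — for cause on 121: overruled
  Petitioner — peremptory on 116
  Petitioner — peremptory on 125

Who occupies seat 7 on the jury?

123

Removed: #112, #113, #114, #116, #118, #125. (#121 stays — for-cause denied.)
Seating in order: seats 1–7 → #115, #117, #119, #120, #121, #122, #123; alternates → #124, #126.
So seat 7 is #123.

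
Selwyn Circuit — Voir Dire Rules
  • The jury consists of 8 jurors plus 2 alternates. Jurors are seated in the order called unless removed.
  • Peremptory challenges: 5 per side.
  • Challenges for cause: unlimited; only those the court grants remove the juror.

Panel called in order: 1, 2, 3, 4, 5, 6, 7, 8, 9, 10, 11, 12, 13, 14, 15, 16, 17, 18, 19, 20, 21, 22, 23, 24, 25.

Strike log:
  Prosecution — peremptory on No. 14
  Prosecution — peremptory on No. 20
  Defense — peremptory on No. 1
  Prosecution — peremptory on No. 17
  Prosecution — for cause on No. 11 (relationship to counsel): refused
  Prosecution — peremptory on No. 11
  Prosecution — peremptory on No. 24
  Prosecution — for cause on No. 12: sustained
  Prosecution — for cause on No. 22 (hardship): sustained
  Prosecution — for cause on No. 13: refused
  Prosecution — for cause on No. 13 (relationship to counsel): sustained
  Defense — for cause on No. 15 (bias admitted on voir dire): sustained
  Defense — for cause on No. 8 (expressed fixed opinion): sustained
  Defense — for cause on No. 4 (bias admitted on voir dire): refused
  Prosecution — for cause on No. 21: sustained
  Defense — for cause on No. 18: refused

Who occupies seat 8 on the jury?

10

Removed: #1, #8, #11, #12, #13, #14, #15, #17, #20, #21, #22, #24. (#4, #18 stay — for-cause denied.)
Seating in order: seats 1–8 → #2, #3, #4, #5, #6, #7, #9, #10; alternates → #16, #18.
So seat 8 is #10.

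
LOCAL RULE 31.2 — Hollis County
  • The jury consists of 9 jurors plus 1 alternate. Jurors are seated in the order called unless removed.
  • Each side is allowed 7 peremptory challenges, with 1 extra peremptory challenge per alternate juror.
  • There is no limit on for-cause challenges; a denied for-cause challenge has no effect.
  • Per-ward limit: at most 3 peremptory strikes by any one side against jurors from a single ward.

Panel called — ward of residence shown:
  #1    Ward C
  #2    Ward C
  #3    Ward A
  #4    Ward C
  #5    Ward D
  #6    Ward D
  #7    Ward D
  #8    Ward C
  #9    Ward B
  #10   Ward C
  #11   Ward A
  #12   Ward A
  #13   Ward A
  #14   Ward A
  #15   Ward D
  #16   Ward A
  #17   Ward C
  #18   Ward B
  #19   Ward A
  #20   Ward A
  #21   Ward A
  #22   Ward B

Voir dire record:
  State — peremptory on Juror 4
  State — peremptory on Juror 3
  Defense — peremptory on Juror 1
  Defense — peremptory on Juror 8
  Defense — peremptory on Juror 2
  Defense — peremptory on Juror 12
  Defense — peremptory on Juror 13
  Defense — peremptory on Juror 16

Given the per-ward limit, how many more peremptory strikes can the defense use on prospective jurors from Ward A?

0

Defense peremptories so far: #1, #8, #2, #12, #13, #16 — 6 of 8 used, 2 left overall.
Against Ward A: #12, #13, #16 — 3 used; per-ward cap 3 leaves 0.
Binding limit: min(2, 0) = 0.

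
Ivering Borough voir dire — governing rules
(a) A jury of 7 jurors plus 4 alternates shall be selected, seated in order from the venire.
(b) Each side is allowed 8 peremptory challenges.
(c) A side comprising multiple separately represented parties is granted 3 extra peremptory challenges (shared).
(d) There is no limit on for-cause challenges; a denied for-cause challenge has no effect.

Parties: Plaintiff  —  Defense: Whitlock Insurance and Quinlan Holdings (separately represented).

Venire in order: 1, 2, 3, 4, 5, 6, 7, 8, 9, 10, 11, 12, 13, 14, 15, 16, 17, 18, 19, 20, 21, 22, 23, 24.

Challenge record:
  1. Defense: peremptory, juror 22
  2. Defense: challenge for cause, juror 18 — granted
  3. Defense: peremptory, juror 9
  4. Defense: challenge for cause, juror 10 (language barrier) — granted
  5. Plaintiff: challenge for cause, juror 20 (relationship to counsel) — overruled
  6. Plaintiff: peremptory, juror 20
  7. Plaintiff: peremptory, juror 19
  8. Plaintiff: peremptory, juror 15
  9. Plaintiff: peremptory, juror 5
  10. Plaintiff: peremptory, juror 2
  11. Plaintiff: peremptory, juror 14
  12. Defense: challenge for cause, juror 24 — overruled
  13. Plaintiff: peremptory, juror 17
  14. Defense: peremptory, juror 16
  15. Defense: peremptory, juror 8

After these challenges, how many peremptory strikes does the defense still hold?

7

Defense allotment: 8 base + 3 multi-party = 11.
Defense peremptories used: #22, #9, #16, #8 — 4 (for-cause on #18, #10, #24 don't count).
Remaining: 11 − 4 = 7.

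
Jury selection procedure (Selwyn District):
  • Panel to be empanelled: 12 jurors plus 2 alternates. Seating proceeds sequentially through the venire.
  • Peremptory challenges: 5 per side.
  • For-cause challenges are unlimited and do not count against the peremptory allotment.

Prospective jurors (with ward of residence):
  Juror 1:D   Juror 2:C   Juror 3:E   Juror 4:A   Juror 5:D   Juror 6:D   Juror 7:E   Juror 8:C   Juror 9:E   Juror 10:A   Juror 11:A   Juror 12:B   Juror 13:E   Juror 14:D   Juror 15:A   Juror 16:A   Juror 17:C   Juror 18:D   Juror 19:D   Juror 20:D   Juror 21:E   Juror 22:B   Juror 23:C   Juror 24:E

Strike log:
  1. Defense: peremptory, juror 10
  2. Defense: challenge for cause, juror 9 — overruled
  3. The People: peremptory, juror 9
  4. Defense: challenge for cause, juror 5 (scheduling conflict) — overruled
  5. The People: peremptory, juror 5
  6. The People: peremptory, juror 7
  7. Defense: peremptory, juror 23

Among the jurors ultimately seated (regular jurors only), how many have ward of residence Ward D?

3

Removed: #5, #7, #9, #10, #23.
Seated jurors 1–12: #1, #2, #3, #4, #6, #8, #11, #12, #13, #14, #15, #16 (alternates #17, #18 not counted).
Of those, in Ward D: #1, #6, #14 → 3.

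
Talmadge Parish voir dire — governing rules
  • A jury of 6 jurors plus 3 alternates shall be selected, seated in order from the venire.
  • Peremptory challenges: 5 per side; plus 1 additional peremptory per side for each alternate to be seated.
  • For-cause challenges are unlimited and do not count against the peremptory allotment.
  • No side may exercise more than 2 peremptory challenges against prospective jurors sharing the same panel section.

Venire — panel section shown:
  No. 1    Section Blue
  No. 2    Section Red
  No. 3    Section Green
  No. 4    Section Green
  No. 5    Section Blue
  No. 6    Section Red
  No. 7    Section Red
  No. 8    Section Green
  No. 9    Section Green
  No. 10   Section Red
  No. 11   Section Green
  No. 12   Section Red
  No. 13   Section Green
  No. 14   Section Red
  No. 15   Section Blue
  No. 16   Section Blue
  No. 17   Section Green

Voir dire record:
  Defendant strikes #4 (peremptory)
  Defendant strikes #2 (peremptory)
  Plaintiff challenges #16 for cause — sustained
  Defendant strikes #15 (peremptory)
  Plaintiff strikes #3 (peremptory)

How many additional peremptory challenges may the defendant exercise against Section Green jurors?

1

Defendant peremptories so far: #4, #2, #15 — 3 of 8 used, 5 left overall.
Against Section Green: #4 — 1 used; per-section cap 2 leaves 1.
Binding limit: min(5, 1) = 1.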